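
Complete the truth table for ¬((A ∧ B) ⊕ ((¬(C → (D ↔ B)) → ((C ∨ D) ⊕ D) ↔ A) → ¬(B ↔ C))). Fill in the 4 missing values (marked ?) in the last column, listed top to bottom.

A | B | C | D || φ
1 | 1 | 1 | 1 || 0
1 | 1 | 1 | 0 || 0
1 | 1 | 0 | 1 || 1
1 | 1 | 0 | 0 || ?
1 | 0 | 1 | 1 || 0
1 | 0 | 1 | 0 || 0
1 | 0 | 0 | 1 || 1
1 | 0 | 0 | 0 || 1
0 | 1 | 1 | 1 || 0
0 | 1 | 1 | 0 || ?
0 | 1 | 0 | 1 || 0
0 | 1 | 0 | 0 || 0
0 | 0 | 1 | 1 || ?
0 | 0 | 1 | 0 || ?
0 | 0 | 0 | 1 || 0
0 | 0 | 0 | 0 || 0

1, 0, 0, 0

Row A=1, B=1, C=0, D=0: (A ∧ B) = 1, ((¬(C → (D ↔ B)) → ((C ∨ D) ⊕ D) ↔ A) → ¬(B ↔ C)) = 1, ((A ∧ B) ⊕ ((¬(C → (D ↔ B)) → ((C ∨ D) ⊕ D) ↔ A) → ¬(B ↔ C))) = 0, so the formula = 1.
Row A=0, B=1, C=1, D=0: (A ∧ B) = 0, ((¬(C → (D ↔ B)) → ((C ∨ D) ⊕ D) ↔ A) → ¬(B ↔ C)) = 1, ((A ∧ B) ⊕ ((¬(C → (D ↔ B)) → ((C ∨ D) ⊕ D) ↔ A) → ¬(B ↔ C))) = 1, so the formula = 0.
Row A=0, B=0, C=1, D=1: (A ∧ B) = 0, ((¬(C → (D ↔ B)) → ((C ∨ D) ⊕ D) ↔ A) → ¬(B ↔ C)) = 1, ((A ∧ B) ⊕ ((¬(C → (D ↔ B)) → ((C ∨ D) ⊕ D) ↔ A) → ¬(B ↔ C))) = 1, so the formula = 0.
Row A=0, B=0, C=1, D=0: (A ∧ B) = 0, ((¬(C → (D ↔ B)) → ((C ∨ D) ⊕ D) ↔ A) → ¬(B ↔ C)) = 1, ((A ∧ B) ⊕ ((¬(C → (D ↔ B)) → ((C ∨ D) ⊕ D) ↔ A) → ¬(B ↔ C))) = 1, so the formula = 0.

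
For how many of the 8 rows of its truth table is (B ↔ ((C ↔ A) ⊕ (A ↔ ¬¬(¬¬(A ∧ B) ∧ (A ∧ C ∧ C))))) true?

A | B | C | (C ↔ A) | (A ∧ B) | ¬(A ∧ B) | ¬¬(A ∧ B) | (A ∧ C ∧ C) | (¬¬(A ∧ B) ∧ (A ∧ C ∧ C)) | ¬(¬¬(A ∧ B) ∧ (A ∧ C ∧ C)) | ¬¬(¬¬(A ∧ B) ∧ (A ∧ C ∧ C)) | φ
- | - | - | ------- | ------- | -------- | --------- | ----------- | ------------------------- | -------------------------- | --------------------------- | -
T | T | T |    T    |    T    |    F     |     T     |      T      |             T             |             F              |              T              | F
T | T | F |    F    |    T    |    F     |     T     |      F      |             F             |             T              |              F              | F
T | F | T |    T    |    F    |    T     |     F     |      T      |             F             |             T              |              F              | F
T | F | F |    F    |    F    |    T     |     F     |      F      |             F             |             T              |              F              | T
F | T | T |    F    |    F    |    T     |     F     |      F      |             F             |             T              |              F              | T
F | T | F |    T    |    F    |    T     |     F     |      F      |             F             |             T              |              F              | F
F | F | T |    F    |    F    |    T     |     F     |      F      |             F             |             T              |              F              | F
F | F | F |    T    |    F    |    T     |     F     |      F      |             F             |             T              |              F              | T
The formula is true on 3 of the 8 rows.

3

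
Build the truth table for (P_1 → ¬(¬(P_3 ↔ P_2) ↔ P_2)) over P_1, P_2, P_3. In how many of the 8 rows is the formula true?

P_1 | P_2 | P_3 || (P_1 → ¬(¬(P_3 ↔ P_2) ↔ P_2))
 1  |  1  |  1  ||               1              
 1  |  1  |  0  ||               0              
 1  |  0  |  1  ||               1              
 1  |  0  |  0  ||               0              
 0  |  1  |  1  ||               1              
 0  |  1  |  0  ||               1              
 0  |  0  |  1  ||               1              
 0  |  0  |  0  ||               1              
The formula is true on 6 of the 8 rows.

6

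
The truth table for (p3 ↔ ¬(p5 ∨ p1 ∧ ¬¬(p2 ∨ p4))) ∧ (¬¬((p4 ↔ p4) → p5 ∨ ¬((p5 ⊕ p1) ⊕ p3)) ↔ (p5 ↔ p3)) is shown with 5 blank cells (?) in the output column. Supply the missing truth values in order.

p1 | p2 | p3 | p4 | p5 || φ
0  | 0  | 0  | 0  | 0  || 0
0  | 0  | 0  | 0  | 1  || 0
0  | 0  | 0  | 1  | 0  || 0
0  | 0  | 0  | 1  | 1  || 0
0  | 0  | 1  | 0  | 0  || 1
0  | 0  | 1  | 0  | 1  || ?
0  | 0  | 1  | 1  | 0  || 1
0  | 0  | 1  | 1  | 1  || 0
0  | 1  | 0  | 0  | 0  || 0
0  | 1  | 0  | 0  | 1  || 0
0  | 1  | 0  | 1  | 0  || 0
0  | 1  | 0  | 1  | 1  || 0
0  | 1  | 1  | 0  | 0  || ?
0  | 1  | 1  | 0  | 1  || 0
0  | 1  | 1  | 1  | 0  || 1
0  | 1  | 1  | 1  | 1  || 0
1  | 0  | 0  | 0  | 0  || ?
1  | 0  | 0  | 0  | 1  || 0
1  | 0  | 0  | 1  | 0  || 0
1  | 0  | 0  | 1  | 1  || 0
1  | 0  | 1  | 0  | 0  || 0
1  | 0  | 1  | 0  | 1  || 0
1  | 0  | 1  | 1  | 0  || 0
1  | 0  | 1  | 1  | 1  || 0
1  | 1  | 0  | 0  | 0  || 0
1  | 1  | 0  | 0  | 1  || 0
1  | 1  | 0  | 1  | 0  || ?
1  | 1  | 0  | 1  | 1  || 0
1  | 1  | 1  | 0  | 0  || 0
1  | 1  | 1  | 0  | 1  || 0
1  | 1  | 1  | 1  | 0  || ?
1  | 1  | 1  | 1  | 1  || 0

0, 1, 0, 0, 0

Row p1=0, p2=0, p3=1, p4=0, p5=1: (p3 ↔ ¬(p5 ∨ p1 ∧ ¬¬(p2 ∨ p4))) = 0, (¬¬((p4 ↔ p4) → p5 ∨ ¬((p5 ⊕ p1) ⊕ p3)) ↔ (p5 ↔ p3)) = 1, so the formula = 0.
Row p1=0, p2=1, p3=1, p4=0, p5=0: (p3 ↔ ¬(p5 ∨ p1 ∧ ¬¬(p2 ∨ p4))) = 1, (¬¬((p4 ↔ p4) → p5 ∨ ¬((p5 ⊕ p1) ⊕ p3)) ↔ (p5 ↔ p3)) = 1, so the formula = 1.
Row p1=1, p2=0, p3=0, p4=0, p5=0: (p3 ↔ ¬(p5 ∨ p1 ∧ ¬¬(p2 ∨ p4))) = 0, (¬¬((p4 ↔ p4) → p5 ∨ ¬((p5 ⊕ p1) ⊕ p3)) ↔ (p5 ↔ p3)) = 0, so the formula = 0.
Row p1=1, p2=1, p3=0, p4=1, p5=0: (p3 ↔ ¬(p5 ∨ p1 ∧ ¬¬(p2 ∨ p4))) = 1, (¬¬((p4 ↔ p4) → p5 ∨ ¬((p5 ⊕ p1) ⊕ p3)) ↔ (p5 ↔ p3)) = 0, so the formula = 0.
Row p1=1, p2=1, p3=1, p4=1, p5=0: (p3 ↔ ¬(p5 ∨ p1 ∧ ¬¬(p2 ∨ p4))) = 0, (¬¬((p4 ↔ p4) → p5 ∨ ¬((p5 ⊕ p1) ⊕ p3)) ↔ (p5 ↔ p3)) = 0, so the formula = 0.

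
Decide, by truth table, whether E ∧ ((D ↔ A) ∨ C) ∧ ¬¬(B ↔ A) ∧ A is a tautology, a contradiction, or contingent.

A  B  C  D  E  |  φ
T  T  T  T  T  |  T
T  T  T  T  F  |  F
T  T  T  F  T  |  T
T  T  T  F  F  |  F
T  T  F  T  T  |  T
T  T  F  T  F  |  F
T  T  F  F  T  |  F
T  T  F  F  F  |  F
T  F  T  T  T  |  F
T  F  T  T  F  |  F
T  F  T  F  T  |  F
T  F  T  F  F  |  F
T  F  F  T  T  |  F
T  F  F  T  F  |  F
T  F  F  F  T  |  F
T  F  F  F  F  |  F
F  T  T  T  T  |  F
F  T  T  T  F  |  F
F  T  T  F  T  |  F
F  T  T  F  F  |  F
F  T  F  T  T  |  F
F  T  F  T  F  |  F
F  T  F  F  T  |  F
F  T  F  F  F  |  F
F  F  T  T  T  |  F
F  F  T  T  F  |  F
F  F  T  F  T  |  F
F  F  T  F  F  |  F
F  F  F  T  T  |  F
F  F  F  T  F  |  F
F  F  F  F  T  |  F
F  F  F  F  F  |  F
3 of 32 rows are T, so the formula is contingent.

contingent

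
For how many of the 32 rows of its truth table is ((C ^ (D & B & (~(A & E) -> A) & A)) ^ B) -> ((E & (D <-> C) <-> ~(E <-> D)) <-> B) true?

A | B | C | D | E || φ
F | F | F | F | F || T
F | F | F | F | T || T
F | F | F | T | F || T
F | F | F | T | T || T
F | F | T | F | F || F
F | F | T | F | T || T
F | F | T | T | F || T
F | F | T | T | T || T
F | T | F | F | F || T
F | T | F | F | T || T
F | T | F | T | F || F
F | T | F | T | T || T
F | T | T | F | F || T
F | T | T | F | T || T
F | T | T | T | F || T
F | T | T | T | T || T
T | F | F | F | F || T
T | F | F | F | T || T
T | F | F | T | F || T
T | F | F | T | T || T
T | F | T | F | F || F
T | F | T | F | T || T
T | F | T | T | F || T
T | F | T | T | T || T
T | T | F | F | F || T
T | T | F | F | T || T
T | T | F | T | F || T
T | T | F | T | T || T
T | T | T | F | F || T
T | T | T | F | T || T
T | T | T | T | F || F
T | T | T | T | T || F
The formula is true on 27 of the 32 rows.

27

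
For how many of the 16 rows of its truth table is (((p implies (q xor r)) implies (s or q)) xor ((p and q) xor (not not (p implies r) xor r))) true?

p  q  r  s  |  (q xor r)  (p implies (q xor r))  (s or q)  (p and q)  (p implies r)  not (p implies r)  not not (p implies r)  φ
T  T  T  T  |      F                F               T          T            T                F                    T            F
T  T  T  F  |      F                F               T          T            T                F                    T            F
T  T  F  T  |      T                T               T          T            F                T                    F            F
T  T  F  F  |      T                T               T          T            F                T                    F            F
T  F  T  T  |      T                T               T          F            T                F                    T            T
T  F  T  F  |      T                T               F          F            T                F                    T            F
T  F  F  T  |      F                F               T          F            F                T                    F            T
T  F  F  F  |      F                F               F          F            F                T                    F            T
F  T  T  T  |      F                T               T          F            T                F                    T            T
F  T  T  F  |      F                T               T          F            T                F                    T            T
F  T  F  T  |      T                T               T          F            T                F                    T            F
F  T  F  F  |      T                T               T          F            T                F                    T            F
F  F  T  T  |      T                T               T          F            T                F                    T            T
F  F  T  F  |      T                T               F          F            T                F                    T            F
F  F  F  T  |      F                T               T          F            T                F                    T            F
F  F  F  F  |      F                T               F          F            T                F                    T            T
The formula is true on 7 of the 16 rows.

7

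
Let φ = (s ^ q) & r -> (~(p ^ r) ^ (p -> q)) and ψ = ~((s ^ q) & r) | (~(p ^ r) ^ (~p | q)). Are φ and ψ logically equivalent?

p | q | r | s || φ | ψ
1 | 1 | 1 | 1 || 1 | 1
1 | 1 | 1 | 0 || 0 | 0
1 | 1 | 0 | 1 || 1 | 1
1 | 1 | 0 | 0 || 1 | 1
1 | 0 | 1 | 1 || 1 | 1
1 | 0 | 1 | 0 || 1 | 1
1 | 0 | 0 | 1 || 1 | 1
1 | 0 | 0 | 0 || 1 | 1
0 | 1 | 1 | 1 || 1 | 1
0 | 1 | 1 | 0 || 1 | 1
0 | 1 | 0 | 1 || 1 | 1
0 | 1 | 0 | 0 || 1 | 1
0 | 0 | 1 | 1 || 1 | 1
0 | 0 | 1 | 0 || 1 | 1
0 | 0 | 0 | 1 || 1 | 1
0 | 0 | 0 | 0 || 1 | 1
The columns for φ and ψ agree on every row, so they are logically equivalent.

equivalent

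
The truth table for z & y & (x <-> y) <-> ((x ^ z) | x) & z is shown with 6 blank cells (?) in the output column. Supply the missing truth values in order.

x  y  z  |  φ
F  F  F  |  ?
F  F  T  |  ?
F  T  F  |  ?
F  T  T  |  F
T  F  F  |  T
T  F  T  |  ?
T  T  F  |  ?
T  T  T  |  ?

Row x=F, y=F, z=F: (z & y & (x <-> y)) = F, (((x ^ z) | x) & z) = F, so the formula = T.
Row x=F, y=F, z=T: (z & y & (x <-> y)) = F, (((x ^ z) | x) & z) = T, so the formula = F.
Row x=F, y=T, z=F: (z & y & (x <-> y)) = F, (((x ^ z) | x) & z) = F, so the formula = T.
Row x=T, y=F, z=T: (z & y & (x <-> y)) = F, (((x ^ z) | x) & z) = T, so the formula = F.
Row x=T, y=T, z=F: (z & y & (x <-> y)) = F, (((x ^ z) | x) & z) = F, so the formula = T.
Row x=T, y=T, z=T: (z & y & (x <-> y)) = T, (((x ^ z) | x) & z) = T, so the formula = T.

T, F, T, F, T, T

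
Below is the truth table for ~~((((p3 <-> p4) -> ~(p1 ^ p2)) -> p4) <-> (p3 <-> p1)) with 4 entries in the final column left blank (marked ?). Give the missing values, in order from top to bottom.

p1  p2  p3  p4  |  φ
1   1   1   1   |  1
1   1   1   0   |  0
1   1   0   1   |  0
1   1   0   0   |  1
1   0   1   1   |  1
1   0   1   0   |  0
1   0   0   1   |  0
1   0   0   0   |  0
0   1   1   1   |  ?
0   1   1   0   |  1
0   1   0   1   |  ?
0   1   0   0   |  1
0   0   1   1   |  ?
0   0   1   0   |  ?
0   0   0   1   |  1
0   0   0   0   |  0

Row p1=0, p2=1, p3=1, p4=1: ((((p3 <-> p4) -> ~(p1 ^ p2)) -> p4) <-> (p3 <-> p1)) = 0, ~((((p3 <-> p4) -> ~(p1 ^ p2)) -> p4) <-> (p3 <-> p1)) = 1, so the formula = 0.
Row p1=0, p2=1, p3=0, p4=1: ((((p3 <-> p4) -> ~(p1 ^ p2)) -> p4) <-> (p3 <-> p1)) = 1, ~((((p3 <-> p4) -> ~(p1 ^ p2)) -> p4) <-> (p3 <-> p1)) = 0, so the formula = 1.
Row p1=0, p2=0, p3=1, p4=1: ((((p3 <-> p4) -> ~(p1 ^ p2)) -> p4) <-> (p3 <-> p1)) = 0, ~((((p3 <-> p4) -> ~(p1 ^ p2)) -> p4) <-> (p3 <-> p1)) = 1, so the formula = 0.
Row p1=0, p2=0, p3=1, p4=0: ((((p3 <-> p4) -> ~(p1 ^ p2)) -> p4) <-> (p3 <-> p1)) = 1, ~((((p3 <-> p4) -> ~(p1 ^ p2)) -> p4) <-> (p3 <-> p1)) = 0, so the formula = 1.

0, 1, 0, 1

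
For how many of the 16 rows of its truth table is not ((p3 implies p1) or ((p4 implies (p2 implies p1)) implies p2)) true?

2

p1 | p2 | p3 | p4 | φ
-- | -- | -- | -- | -
0  | 0  | 0  | 0  | 0
0  | 0  | 0  | 1  | 0
0  | 0  | 1  | 0  | 1
0  | 0  | 1  | 1  | 1
0  | 1  | 0  | 0  | 0
0  | 1  | 0  | 1  | 0
0  | 1  | 1  | 0  | 0
0  | 1  | 1  | 1  | 0
1  | 0  | 0  | 0  | 0
1  | 0  | 0  | 1  | 0
1  | 0  | 1  | 0  | 0
1  | 0  | 1  | 1  | 0
1  | 1  | 0  | 0  | 0
1  | 1  | 0  | 1  | 0
1  | 1  | 1  | 0  | 0
1  | 1  | 1  | 1  | 0
The formula is true on 2 of the 16 rows.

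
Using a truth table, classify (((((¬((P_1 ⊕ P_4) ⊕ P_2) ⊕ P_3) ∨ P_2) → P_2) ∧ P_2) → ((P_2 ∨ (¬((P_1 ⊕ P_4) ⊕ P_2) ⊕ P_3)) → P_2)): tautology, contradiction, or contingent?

P_1  P_2  P_3  P_4  |  φ
 1    1    1    1   |  1
 1    1    1    0   |  1
 1    1    0    1   |  1
 1    1    0    0   |  1
 1    0    1    1   |  1
 1    0    1    0   |  1
 1    0    0    1   |  1
 1    0    0    0   |  1
 0    1    1    1   |  1
 0    1    1    0   |  1
 0    1    0    1   |  1
 0    1    0    0   |  1
 0    0    1    1   |  1
 0    0    1    0   |  1
 0    0    0    1   |  1
 0    0    0    0   |  1
Every row is 1, so the formula is a tautology.

tautology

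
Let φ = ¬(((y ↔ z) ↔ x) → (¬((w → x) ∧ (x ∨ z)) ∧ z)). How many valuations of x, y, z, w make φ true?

x  y  z  w  |  (y ↔ z)  ((y ↔ z) ↔ x)  (w → x)  (x ∨ z)  ((w → x) ∧ (x ∨ z))  ¬((w → x) ∧ (x ∨ z))  (¬((w → x) ∧ (x ∨ z)) ∧ z)  φ
1  1  1  1  |     1           1           1        1              1                    0                        0               1
1  1  1  0  |     1           1           1        1              1                    0                        0               1
1  1  0  1  |     0           0           1        1              1                    0                        0               0
1  1  0  0  |     0           0           1        1              1                    0                        0               0
1  0  1  1  |     0           0           1        1              1                    0                        0               0
1  0  1  0  |     0           0           1        1              1                    0                        0               0
1  0  0  1  |     1           1           1        1              1                    0                        0               1
1  0  0  0  |     1           1           1        1              1                    0                        0               1
0  1  1  1  |     1           0           0        1              0                    1                        1               0
0  1  1  0  |     1           0           1        1              1                    0                        0               0
0  1  0  1  |     0           1           0        0              0                    1                        0               1
0  1  0  0  |     0           1           1        0              0                    1                        0               1
0  0  1  1  |     0           1           0        1              0                    1                        1               0
0  0  1  0  |     0           1           1        1              1                    0                        0               1
0  0  0  1  |     1           0           0        0              0                    1                        0               0
0  0  0  0  |     1           0           1        0              0                    1                        0               0
The formula is true on 7 of the 16 rows.

7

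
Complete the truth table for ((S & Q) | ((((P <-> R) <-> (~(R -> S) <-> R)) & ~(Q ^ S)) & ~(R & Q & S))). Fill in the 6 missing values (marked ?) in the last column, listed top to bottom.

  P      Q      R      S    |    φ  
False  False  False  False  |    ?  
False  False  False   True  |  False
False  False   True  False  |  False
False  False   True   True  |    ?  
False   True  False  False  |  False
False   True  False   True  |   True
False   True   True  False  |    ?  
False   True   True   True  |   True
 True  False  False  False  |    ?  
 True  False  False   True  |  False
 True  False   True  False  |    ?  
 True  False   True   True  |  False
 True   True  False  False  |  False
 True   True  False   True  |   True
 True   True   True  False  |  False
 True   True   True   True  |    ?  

Row P=False, Q=False, R=False, S=False: (S & Q) = False, ((((P <-> R) <-> (~(R -> S) <-> R)) & ~(Q ^ S)) & ~(R & Q & S)) = True, so the formula = True.
Row P=False, Q=False, R=True, S=True: (S & Q) = False, ((((P <-> R) <-> (~(R -> S) <-> R)) & ~(Q ^ S)) & ~(R & Q & S)) = False, so the formula = False.
Row P=False, Q=True, R=True, S=False: (S & Q) = False, ((((P <-> R) <-> (~(R -> S) <-> R)) & ~(Q ^ S)) & ~(R & Q & S)) = False, so the formula = False.
Row P=True, Q=False, R=False, S=False: (S & Q) = False, ((((P <-> R) <-> (~(R -> S) <-> R)) & ~(Q ^ S)) & ~(R & Q & S)) = False, so the formula = False.
Row P=True, Q=False, R=True, S=False: (S & Q) = False, ((((P <-> R) <-> (~(R -> S) <-> R)) & ~(Q ^ S)) & ~(R & Q & S)) = True, so the formula = True.
Row P=True, Q=True, R=True, S=True: (S & Q) = True, ((((P <-> R) <-> (~(R -> S) <-> R)) & ~(Q ^ S)) & ~(R & Q & S)) = False, so the formula = True.

True, False, False, False, True, True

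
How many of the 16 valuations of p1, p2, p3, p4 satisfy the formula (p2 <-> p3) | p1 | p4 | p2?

p1  p2  p3  p4     ((p2 <-> p3) | p1 | (p4 | p2))
T   T   T   T                    T               
T   T   T   F                    T               
T   T   F   T                    T               
T   T   F   F                    T               
T   F   T   T                    T               
T   F   T   F                    T               
T   F   F   T                    T               
T   F   F   F                    T               
F   T   T   T                    T               
F   T   T   F                    T               
F   T   F   T                    T               
F   T   F   F                    T               
F   F   T   T                    T               
F   F   T   F                    F               
F   F   F   T                    T               
F   F   F   F                    T               
The formula is true on 15 of the 16 rows.

15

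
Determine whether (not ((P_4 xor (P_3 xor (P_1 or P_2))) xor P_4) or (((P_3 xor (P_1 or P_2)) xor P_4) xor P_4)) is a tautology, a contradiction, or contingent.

tautology

 P_1    P_2    P_3    P_4   |  (P_1 or P_2)  (P_3 xor (P_1 or P_2))    φ  
 True   True   True   True  |      True              False            True
 True   True   True  False  |      True              False            True
 True   True  False   True  |      True               True            True
 True   True  False  False  |      True               True            True
 True  False   True   True  |      True              False            True
 True  False   True  False  |      True              False            True
 True  False  False   True  |      True               True            True
 True  False  False  False  |      True               True            True
False   True   True   True  |      True              False            True
False   True   True  False  |      True              False            True
False   True  False   True  |      True               True            True
False   True  False  False  |      True               True            True
False  False   True   True  |     False               True            True
False  False   True  False  |     False               True            True
False  False  False   True  |     False              False            True
False  False  False  False  |     False              False            True
Every row is True, so the formula is a tautology.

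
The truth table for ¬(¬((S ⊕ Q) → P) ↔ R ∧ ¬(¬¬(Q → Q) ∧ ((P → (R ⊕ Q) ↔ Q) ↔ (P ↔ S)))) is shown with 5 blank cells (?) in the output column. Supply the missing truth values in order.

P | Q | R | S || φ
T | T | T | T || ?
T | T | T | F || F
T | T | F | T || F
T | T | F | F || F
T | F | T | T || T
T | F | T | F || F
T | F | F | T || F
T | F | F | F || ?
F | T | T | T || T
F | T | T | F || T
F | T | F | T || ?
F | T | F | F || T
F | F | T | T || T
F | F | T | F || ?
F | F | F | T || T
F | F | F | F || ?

Row P=T, Q=T, R=T, S=T: ¬((S ⊕ Q) → P) = F, (R ∧ ¬(¬¬(Q → Q) ∧ ((P → (R ⊕ Q) ↔ Q) ↔ (P ↔ S)))) = T, (¬((S ⊕ Q) → P) ↔ R ∧ ¬(¬¬(Q → Q) ∧ ((P → (R ⊕ Q) ↔ Q) ↔ (P ↔ S)))) = F, so the formula = T.
Row P=T, Q=F, R=F, S=F: ¬((S ⊕ Q) → P) = F, (R ∧ ¬(¬¬(Q → Q) ∧ ((P → (R ⊕ Q) ↔ Q) ↔ (P ↔ S)))) = F, (¬((S ⊕ Q) → P) ↔ R ∧ ¬(¬¬(Q → Q) ∧ ((P → (R ⊕ Q) ↔ Q) ↔ (P ↔ S)))) = T, so the formula = F.
Row P=F, Q=T, R=F, S=T: ¬((S ⊕ Q) → P) = F, (R ∧ ¬(¬¬(Q → Q) ∧ ((P → (R ⊕ Q) ↔ Q) ↔ (P ↔ S)))) = F, (¬((S ⊕ Q) → P) ↔ R ∧ ¬(¬¬(Q → Q) ∧ ((P → (R ⊕ Q) ↔ Q) ↔ (P ↔ S)))) = T, so the formula = F.
Row P=F, Q=F, R=T, S=F: ¬((S ⊕ Q) → P) = F, (R ∧ ¬(¬¬(Q → Q) ∧ ((P → (R ⊕ Q) ↔ Q) ↔ (P ↔ S)))) = T, (¬((S ⊕ Q) → P) ↔ R ∧ ¬(¬¬(Q → Q) ∧ ((P → (R ⊕ Q) ↔ Q) ↔ (P ↔ S)))) = F, so the formula = T.
Row P=F, Q=F, R=F, S=F: ¬((S ⊕ Q) → P) = F, (R ∧ ¬(¬¬(Q → Q) ∧ ((P → (R ⊕ Q) ↔ Q) ↔ (P ↔ S)))) = F, (¬((S ⊕ Q) → P) ↔ R ∧ ¬(¬¬(Q → Q) ∧ ((P → (R ⊕ Q) ↔ Q) ↔ (P ↔ S)))) = T, so the formula = F.

T, F, F, T, F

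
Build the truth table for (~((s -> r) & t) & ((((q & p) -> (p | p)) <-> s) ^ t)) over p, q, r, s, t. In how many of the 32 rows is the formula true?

8

p  q  r  s  t  |  φ
T  T  T  T  T  |  F
T  T  T  T  F  |  T
T  T  T  F  T  |  F
T  T  T  F  F  |  F
T  T  F  T  T  |  F
T  T  F  T  F  |  T
T  T  F  F  T  |  F
T  T  F  F  F  |  F
T  F  T  T  T  |  F
T  F  T  T  F  |  T
T  F  T  F  T  |  F
T  F  T  F  F  |  F
T  F  F  T  T  |  F
T  F  F  T  F  |  T
T  F  F  F  T  |  F
T  F  F  F  F  |  F
F  T  T  T  T  |  F
F  T  T  T  F  |  T
F  T  T  F  T  |  F
F  T  T  F  F  |  F
F  T  F  T  T  |  F
F  T  F  T  F  |  T
F  T  F  F  T  |  F
F  T  F  F  F  |  F
F  F  T  T  T  |  F
F  F  T  T  F  |  T
F  F  T  F  T  |  F
F  F  T  F  F  |  F
F  F  F  T  T  |  F
F  F  F  T  F  |  T
F  F  F  F  T  |  F
F  F  F  F  F  |  F
The formula is true on 8 of the 32 rows.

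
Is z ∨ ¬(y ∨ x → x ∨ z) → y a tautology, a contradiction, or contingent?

contingent

x | y | z || ((z ∨ ¬((y ∨ x) → (x ∨ z))) → y)
1 | 1 | 1 ||                1                
1 | 1 | 0 ||                1                
1 | 0 | 1 ||                0                
1 | 0 | 0 ||                1                
0 | 1 | 1 ||                1                
0 | 1 | 0 ||                1                
0 | 0 | 1 ||                0                
0 | 0 | 0 ||                1                
6 of 8 rows are 1, so the formula is contingent.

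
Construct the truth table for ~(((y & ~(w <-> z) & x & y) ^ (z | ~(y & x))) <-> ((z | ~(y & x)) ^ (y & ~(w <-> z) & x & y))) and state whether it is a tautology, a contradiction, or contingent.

contradiction

x  y  z  w     (w <-> z)  ~(w <-> z)  (y & ~(w <-> z) & x & y)  (y & x)  ~(y & x)  (z | ~(y & x))  φ
T  T  T  T         T          F                  F                 T        F            T         F
T  T  T  F         F          T                  T                 T        F            T         F
T  T  F  T         F          T                  T                 T        F            F         F
T  T  F  F         T          F                  F                 T        F            F         F
T  F  T  T         T          F                  F                 F        T            T         F
T  F  T  F         F          T                  F                 F        T            T         F
T  F  F  T         F          T                  F                 F        T            T         F
T  F  F  F         T          F                  F                 F        T            T         F
F  T  T  T         T          F                  F                 F        T            T         F
F  T  T  F         F          T                  F                 F        T            T         F
F  T  F  T         F          T                  F                 F        T            T         F
F  T  F  F         T          F                  F                 F        T            T         F
F  F  T  T         T          F                  F                 F        T            T         F
F  F  T  F         F          T                  F                 F        T            T         F
F  F  F  T         F          T                  F                 F        T            T         F
F  F  F  F         T          F                  F                 F        T            T         F
Every row is F, so the formula is a contradiction.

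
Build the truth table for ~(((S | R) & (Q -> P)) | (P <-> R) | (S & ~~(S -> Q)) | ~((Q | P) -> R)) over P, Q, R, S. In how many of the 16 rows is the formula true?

1

P  Q  R  S     (S | R)  (Q -> P)  ((S | R) & (Q -> P))  (P <-> R)  (S -> Q)  ~(S -> Q)  ~~(S -> Q)  (S & ~~(S -> Q))  (Q | P)  ((Q | P) -> R)  ~((Q | P) -> R)  φ
0  0  0  0        0        1               0                1         1          0          1              0             0           1                0         0
0  0  0  1        1        1               1                1         0          1          0              0             0           1                0         0
0  0  1  0        1        1               1                0         1          0          1              0             0           1                0         0
0  0  1  1        1        1               1                0         0          1          0              0             0           1                0         0
0  1  0  0        0        0               0                1         1          0          1              0             1           0                1         0
0  1  0  1        1        0               0                1         1          0          1              1             1           0                1         0
0  1  1  0        1        0               0                0         1          0          1              0             1           1                0         1
0  1  1  1        1        0               0                0         1          0          1              1             1           1                0         0
1  0  0  0        0        1               0                0         1          0          1              0             1           0                1         0
1  0  0  1        1        1               1                0         0          1          0              0             1           0                1         0
1  0  1  0        1        1               1                1         1          0          1              0             1           1                0         0
1  0  1  1        1        1               1                1         0          1          0              0             1           1                0         0
1  1  0  0        0        1               0                0         1          0          1              0             1           0                1         0
1  1  0  1        1        1               1                0         1          0          1              1             1           0                1         0
1  1  1  0        1        1               1                1         1          0          1              0             1           1                0         0
1  1  1  1        1        1               1                1         1          0          1              1             1           1                0         0
The formula is true on 1 of the 16 rows.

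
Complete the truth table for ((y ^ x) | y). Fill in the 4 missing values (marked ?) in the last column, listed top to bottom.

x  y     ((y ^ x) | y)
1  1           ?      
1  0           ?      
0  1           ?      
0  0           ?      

Row x=1, y=1: (y ^ x) = 0, so ((y ^ x) | y) = 1.
Row x=1, y=0: (y ^ x) = 1, so ((y ^ x) | y) = 1.
Row x=0, y=1: (y ^ x) = 1, so ((y ^ x) | y) = 1.
Row x=0, y=0: (y ^ x) = 0, so ((y ^ x) | y) = 0.

1, 1, 1, 0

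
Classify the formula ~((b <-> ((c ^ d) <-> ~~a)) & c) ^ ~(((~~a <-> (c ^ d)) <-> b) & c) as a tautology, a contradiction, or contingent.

a | b | c | d | (c ^ d) | ~a | ~~a | ((c ^ d) <-> ~~a) | (b <-> ((c ^ d) <-> ~~a)) | (~~a <-> (c ^ d)) | ((~~a <-> (c ^ d)) <-> b) | φ
- | - | - | - | ------- | -- | --- | ----------------- | ------------------------- | ----------------- | ------------------------- | -
0 | 0 | 0 | 0 |    0    | 1  |  0  |         1         |             0             |         1         |             0             | 0
0 | 0 | 0 | 1 |    1    | 1  |  0  |         0         |             1             |         0         |             1             | 0
0 | 0 | 1 | 0 |    1    | 1  |  0  |         0         |             1             |         0         |             1             | 0
0 | 0 | 1 | 1 |    0    | 1  |  0  |         1         |             0             |         1         |             0             | 0
0 | 1 | 0 | 0 |    0    | 1  |  0  |         1         |             1             |         1         |             1             | 0
0 | 1 | 0 | 1 |    1    | 1  |  0  |         0         |             0             |         0         |             0             | 0
0 | 1 | 1 | 0 |    1    | 1  |  0  |         0         |             0             |         0         |             0             | 0
0 | 1 | 1 | 1 |    0    | 1  |  0  |         1         |             1             |         1         |             1             | 0
1 | 0 | 0 | 0 |    0    | 0  |  1  |         0         |             1             |         0         |             1             | 0
1 | 0 | 0 | 1 |    1    | 0  |  1  |         1         |             0             |         1         |             0             | 0
1 | 0 | 1 | 0 |    1    | 0  |  1  |         1         |             0             |         1         |             0             | 0
1 | 0 | 1 | 1 |    0    | 0  |  1  |         0         |             1             |         0         |             1             | 0
1 | 1 | 0 | 0 |    0    | 0  |  1  |         0         |             0             |         0         |             0             | 0
1 | 1 | 0 | 1 |    1    | 0  |  1  |         1         |             1             |         1         |             1             | 0
1 | 1 | 1 | 0 |    1    | 0  |  1  |         1         |             1             |         1         |             1             | 0
1 | 1 | 1 | 1 |    0    | 0  |  1  |         0         |             0             |         0         |             0             | 0
Every row is 0, so the formula is a contradiction.

contradiction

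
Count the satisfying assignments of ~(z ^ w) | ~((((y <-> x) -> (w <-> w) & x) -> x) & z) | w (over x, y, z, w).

13

  x      y      z      w    |    φ  
 True   True   True   True  |   True
 True   True   True  False  |  False
 True   True  False   True  |   True
 True   True  False  False  |   True
 True  False   True   True  |   True
 True  False   True  False  |  False
 True  False  False   True  |   True
 True  False  False  False  |   True
False   True   True   True  |   True
False   True   True  False  |   True
False   True  False   True  |   True
False   True  False  False  |   True
False  False   True   True  |   True
False  False   True  False  |  False
False  False  False   True  |   True
False  False  False  False  |   True
The formula is true on 13 of the 16 rows.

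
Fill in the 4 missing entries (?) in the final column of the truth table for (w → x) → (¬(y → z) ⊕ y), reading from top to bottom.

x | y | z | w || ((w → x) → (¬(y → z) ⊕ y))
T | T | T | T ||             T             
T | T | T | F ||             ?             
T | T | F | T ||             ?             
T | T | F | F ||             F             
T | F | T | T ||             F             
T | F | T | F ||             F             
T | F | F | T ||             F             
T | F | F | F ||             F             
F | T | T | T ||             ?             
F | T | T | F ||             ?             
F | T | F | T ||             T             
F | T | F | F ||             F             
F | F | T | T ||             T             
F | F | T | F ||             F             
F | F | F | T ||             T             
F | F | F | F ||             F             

T, F, T, T

Row x=T, y=T, z=T, w=F: (w → x) = T, (¬(y → z) ⊕ y) = T, so ((w → x) → (¬(y → z) ⊕ y)) = T.
Row x=T, y=T, z=F, w=T: (w → x) = T, (¬(y → z) ⊕ y) = F, so ((w → x) → (¬(y → z) ⊕ y)) = F.
Row x=F, y=T, z=T, w=T: (w → x) = F, (¬(y → z) ⊕ y) = T, so ((w → x) → (¬(y → z) ⊕ y)) = T.
Row x=F, y=T, z=T, w=F: (w → x) = T, (¬(y → z) ⊕ y) = T, so ((w → x) → (¬(y → z) ⊕ y)) = T.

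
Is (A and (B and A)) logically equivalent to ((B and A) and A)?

A  B  |  φ  ψ
F  F  |  F  F
F  T  |  F  F
T  F  |  F  F
T  T  |  T  T
The columns for φ and ψ agree on every row, so they are logically equivalent.

equivalent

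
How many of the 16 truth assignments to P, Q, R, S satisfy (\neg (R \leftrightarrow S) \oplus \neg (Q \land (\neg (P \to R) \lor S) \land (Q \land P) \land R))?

P | Q | R | S || (R \leftrightarrow S) | \neg (R \leftrightarrow S) | (P \to R) | \neg (P \to R) | (\neg (P \to R) \lor S) | (Q \land P) | φ
T | T | T | T ||           T           |             F              |     T     |       F        |            T            |      T      | F
T | T | T | F ||           F           |             T              |     T     |       F        |            F            |      T      | F
T | T | F | T ||           F           |             T              |     F     |       T        |            T            |      T      | F
T | T | F | F ||           T           |             F              |     F     |       T        |            T            |      T      | T
T | F | T | T ||           T           |             F              |     T     |       F        |            T            |      F      | T
T | F | T | F ||           F           |             T              |     T     |       F        |            F            |      F      | F
T | F | F | T ||           F           |             T              |     F     |       T        |            T            |      F      | F
T | F | F | F ||           T           |             F              |     F     |       T        |            T            |      F      | T
F | T | T | T ||           T           |             F              |     T     |       F        |            T            |      F      | T
F | T | T | F ||           F           |             T              |     T     |       F        |            F            |      F      | F
F | T | F | T ||           F           |             T              |     T     |       F        |            T            |      F      | F
F | T | F | F ||           T           |             F              |     T     |       F        |            F            |      F      | T
F | F | T | T ||           T           |             F              |     T     |       F        |            T            |      F      | T
F | F | T | F ||           F           |             T              |     T     |       F        |            F            |      F      | F
F | F | F | T ||           F           |             T              |     T     |       F        |            T            |      F      | F
F | F | F | F ||           T           |             F              |     T     |       F        |            F            |      F      | T
The formula is true on 7 of the 16 rows.

7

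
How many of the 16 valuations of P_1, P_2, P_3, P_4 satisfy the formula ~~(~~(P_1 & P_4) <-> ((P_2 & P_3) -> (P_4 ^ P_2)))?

P_1 | P_2 | P_3 | P_4 || φ
 T  |  T  |  T  |  T  || F
 T  |  T  |  T  |  F  || F
 T  |  T  |  F  |  T  || T
 T  |  T  |  F  |  F  || F
 T  |  F  |  T  |  T  || T
 T  |  F  |  T  |  F  || F
 T  |  F  |  F  |  T  || T
 T  |  F  |  F  |  F  || F
 F  |  T  |  T  |  T  || T
 F  |  T  |  T  |  F  || F
 F  |  T  |  F  |  T  || F
 F  |  T  |  F  |  F  || F
 F  |  F  |  T  |  T  || F
 F  |  F  |  T  |  F  || F
 F  |  F  |  F  |  T  || F
 F  |  F  |  F  |  F  || F
The formula is true on 4 of the 16 rows.

4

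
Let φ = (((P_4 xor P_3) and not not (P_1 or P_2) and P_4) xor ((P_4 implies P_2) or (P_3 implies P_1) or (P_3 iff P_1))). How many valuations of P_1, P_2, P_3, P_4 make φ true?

P_1 | P_2 | P_3 | P_4 | (P_4 xor P_3) | (P_1 or P_2) | not (P_1 or P_2) | not not (P_1 or P_2) | (P_4 implies P_2) | (P_3 implies P_1) | (P_3 iff P_1) | φ
--- | --- | --- | --- | ------------- | ------------ | ---------------- | -------------------- | ----------------- | ----------------- | ------------- | -
 1  |  1  |  1  |  1  |       0       |      1       |        0         |          1           |         1         |         1         |       1       | 1
 1  |  1  |  1  |  0  |       1       |      1       |        0         |          1           |         1         |         1         |       1       | 1
 1  |  1  |  0  |  1  |       1       |      1       |        0         |          1           |         1         |         1         |       0       | 0
 1  |  1  |  0  |  0  |       0       |      1       |        0         |          1           |         1         |         1         |       0       | 1
 1  |  0  |  1  |  1  |       0       |      1       |        0         |          1           |         0         |         1         |       1       | 1
 1  |  0  |  1  |  0  |       1       |      1       |        0         |          1           |         1         |         1         |       1       | 1
 1  |  0  |  0  |  1  |       1       |      1       |        0         |          1           |         0         |         1         |       0       | 0
 1  |  0  |  0  |  0  |       0       |      1       |        0         |          1           |         1         |         1         |       0       | 1
 0  |  1  |  1  |  1  |       0       |      1       |        0         |          1           |         1         |         0         |       0       | 1
 0  |  1  |  1  |  0  |       1       |      1       |        0         |          1           |         1         |         0         |       0       | 1
 0  |  1  |  0  |  1  |       1       |      1       |        0         |          1           |         1         |         1         |       1       | 0
 0  |  1  |  0  |  0  |       0       |      1       |        0         |          1           |         1         |         1         |       1       | 1
 0  |  0  |  1  |  1  |       0       |      0       |        1         |          0           |         0         |         0         |       0       | 0
 0  |  0  |  1  |  0  |       1       |      0       |        1         |          0           |         1         |         0         |       0       | 1
 0  |  0  |  0  |  1  |       1       |      0       |        1         |          0           |         0         |         1         |       1       | 1
 0  |  0  |  0  |  0  |       0       |      0       |        1         |          0           |         1         |         1         |       1       | 1
The formula is true on 12 of the 16 rows.

12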